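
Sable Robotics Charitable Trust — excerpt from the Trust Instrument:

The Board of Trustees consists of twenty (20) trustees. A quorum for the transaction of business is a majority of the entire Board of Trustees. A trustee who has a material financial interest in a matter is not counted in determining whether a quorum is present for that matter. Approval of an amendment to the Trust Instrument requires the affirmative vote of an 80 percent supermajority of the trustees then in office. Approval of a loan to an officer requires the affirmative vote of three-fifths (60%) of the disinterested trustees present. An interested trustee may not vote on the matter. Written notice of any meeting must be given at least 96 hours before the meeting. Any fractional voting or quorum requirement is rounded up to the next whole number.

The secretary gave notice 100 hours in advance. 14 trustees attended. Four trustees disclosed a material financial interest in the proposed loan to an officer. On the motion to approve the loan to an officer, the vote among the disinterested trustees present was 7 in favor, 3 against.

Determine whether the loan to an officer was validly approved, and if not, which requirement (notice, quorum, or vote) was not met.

Notice: 100 hours given; 96 required (100 ≥ 96). Satisfied.
Quorum: 14 present, but the 4 interested trustees do not count, leaving 10. Quorum is 11. Not satisfied.
Vote: the loan to an officer requires three-fifths of the disinterested trustees present (14 − 4 = 10). 3/5 of 10 = 6, so 6 affirmative votes are needed; 7 voted in favor. Satisfied. (Moot — without a quorum no business can be validly transacted.)

Invalid — quorum requirement not satisfied.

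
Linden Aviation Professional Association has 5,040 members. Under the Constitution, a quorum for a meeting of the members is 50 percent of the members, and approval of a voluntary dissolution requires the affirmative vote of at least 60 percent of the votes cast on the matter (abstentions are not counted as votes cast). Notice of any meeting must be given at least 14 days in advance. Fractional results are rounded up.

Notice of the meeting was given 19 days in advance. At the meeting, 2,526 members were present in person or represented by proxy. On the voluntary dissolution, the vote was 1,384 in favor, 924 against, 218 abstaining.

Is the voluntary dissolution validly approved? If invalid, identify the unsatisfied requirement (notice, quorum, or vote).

Notice: 19 days given; 14 required. Satisfied.
Quorum: 50% of 5,040 = 2,520; 2,526 present. Satisfied.
Vote: requires three-fifths of the votes cast (2,526 − 218 abstaining = 2,308); 3/5 of 2308 = 1384.80, rounded up to 1385, so 1,385 needed; 1,384 in favor. Not satisfied.

Invalid — vote requirement not satisfied.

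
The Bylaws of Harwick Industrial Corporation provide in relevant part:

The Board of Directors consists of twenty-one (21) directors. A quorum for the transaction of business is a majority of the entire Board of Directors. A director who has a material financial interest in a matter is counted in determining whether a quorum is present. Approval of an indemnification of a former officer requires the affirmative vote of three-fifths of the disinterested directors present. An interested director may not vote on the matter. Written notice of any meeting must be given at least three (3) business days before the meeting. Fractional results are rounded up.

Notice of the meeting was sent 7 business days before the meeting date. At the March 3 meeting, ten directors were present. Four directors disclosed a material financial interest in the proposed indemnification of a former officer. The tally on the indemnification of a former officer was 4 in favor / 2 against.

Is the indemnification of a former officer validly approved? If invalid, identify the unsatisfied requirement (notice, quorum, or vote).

Notice: 7 business days given; 3 required (7 ≥ 3). Satisfied.
Quorum: 10 present (interested directors count toward quorum); quorum is 11. Not satisfied.
Vote: the indemnification of a former officer requires three-fifths of the disinterested directors present (10 − 4 = 6). 3/5 of 6 = 3.60, rounded up to 4, so 4 affirmative votes are needed; 4 voted in favor. Satisfied. (Moot — without a quorum no business can be validly transacted.)

Invalid — quorum requirement not satisfied.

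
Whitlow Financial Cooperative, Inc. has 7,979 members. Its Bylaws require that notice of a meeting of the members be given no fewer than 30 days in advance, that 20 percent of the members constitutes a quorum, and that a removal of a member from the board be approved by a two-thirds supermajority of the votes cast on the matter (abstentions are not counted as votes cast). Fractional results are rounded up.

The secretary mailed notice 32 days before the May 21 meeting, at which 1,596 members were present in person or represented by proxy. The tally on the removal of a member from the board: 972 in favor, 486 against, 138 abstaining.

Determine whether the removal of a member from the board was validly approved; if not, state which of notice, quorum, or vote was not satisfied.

Notice: 32 days given; 30 required. Satisfied.
Quorum: 20% of 7,979 = 1,595.80, rounded up to 1,596; 1,596 present. Satisfied.
Vote: requires two-thirds of the votes cast (1,596 − 138 abstaining = 1,458); 2/3 of 1458 = 972, so 972 needed; 972 in favor. Satisfied.

Valid — all requirements satisfied.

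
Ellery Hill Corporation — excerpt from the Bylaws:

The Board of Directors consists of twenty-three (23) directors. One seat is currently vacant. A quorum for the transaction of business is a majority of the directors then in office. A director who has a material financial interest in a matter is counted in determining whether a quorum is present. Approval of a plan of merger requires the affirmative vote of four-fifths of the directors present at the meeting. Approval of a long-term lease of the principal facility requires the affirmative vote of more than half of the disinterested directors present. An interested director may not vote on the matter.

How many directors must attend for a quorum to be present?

A majority of 22 is 12.

12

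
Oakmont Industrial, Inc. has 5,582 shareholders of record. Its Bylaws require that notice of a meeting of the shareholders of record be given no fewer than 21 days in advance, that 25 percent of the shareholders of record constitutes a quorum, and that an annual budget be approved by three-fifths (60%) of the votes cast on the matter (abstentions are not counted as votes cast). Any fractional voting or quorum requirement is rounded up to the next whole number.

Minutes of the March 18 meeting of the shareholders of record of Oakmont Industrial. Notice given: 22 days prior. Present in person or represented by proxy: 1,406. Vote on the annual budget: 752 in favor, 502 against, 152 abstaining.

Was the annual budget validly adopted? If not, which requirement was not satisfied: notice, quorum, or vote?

Notice: 22 days given; 21 required. Satisfied.
Quorum: 25% of 5,582 = 1,395.50, rounded up to 1,396; 1,406 present. Satisfied.
Vote: requires three-fifths of the votes cast (1,406 − 152 abstaining = 1,254); 3/5 of 1254 = 752.40, rounded up to 753, so 753 needed; 752 in favor. Not satisfied.

Invalid — vote requirement not satisfied.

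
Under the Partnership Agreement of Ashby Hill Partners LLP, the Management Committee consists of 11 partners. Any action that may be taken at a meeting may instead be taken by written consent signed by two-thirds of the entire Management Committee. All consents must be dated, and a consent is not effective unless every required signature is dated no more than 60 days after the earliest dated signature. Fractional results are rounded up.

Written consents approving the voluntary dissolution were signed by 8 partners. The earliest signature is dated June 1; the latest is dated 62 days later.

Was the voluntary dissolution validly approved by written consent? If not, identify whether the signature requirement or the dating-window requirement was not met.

Not effective — dating-window requirement not satisfied.

Signatures required: two-thirds of 11 — 2/3 of 11 = 7.33, rounded up to 8, so 8 needed; 8 signed. Sufficient.
Dating window: the latest signature is 62 days after the earliest; the limit is 60 days. Outside the window.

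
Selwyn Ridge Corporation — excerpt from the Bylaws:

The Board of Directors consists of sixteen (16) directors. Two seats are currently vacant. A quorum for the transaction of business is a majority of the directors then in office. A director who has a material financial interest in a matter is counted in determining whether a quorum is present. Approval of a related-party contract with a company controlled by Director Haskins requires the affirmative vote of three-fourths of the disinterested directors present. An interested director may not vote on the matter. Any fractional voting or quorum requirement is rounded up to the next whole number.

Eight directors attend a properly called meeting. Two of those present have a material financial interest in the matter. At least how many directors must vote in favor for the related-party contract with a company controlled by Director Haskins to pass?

The related-party contract with a company controlled by Director Haskins requires three-fourths of the disinterested directors present (8 − 2 = 6).
3/4 of 6 = 4.50, rounded up to 5.

5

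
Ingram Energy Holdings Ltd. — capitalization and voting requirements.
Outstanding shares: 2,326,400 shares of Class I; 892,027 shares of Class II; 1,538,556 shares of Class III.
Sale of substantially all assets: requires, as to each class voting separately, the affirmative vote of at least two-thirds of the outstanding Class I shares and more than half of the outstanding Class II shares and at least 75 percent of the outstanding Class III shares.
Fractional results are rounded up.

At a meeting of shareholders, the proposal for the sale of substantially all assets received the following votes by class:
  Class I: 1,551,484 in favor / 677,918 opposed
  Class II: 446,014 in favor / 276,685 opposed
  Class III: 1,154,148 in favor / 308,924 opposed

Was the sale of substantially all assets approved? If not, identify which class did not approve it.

Class I: 2/3 of 2326400 = 1550933.33, rounded up to 1550934; 1,550,934 required, 1,551,484 in favor — approved.
Class II: a majority of 892027 is 446014; 446,014 required, 446,014 in favor — approved.
Class III: 3/4 of 1538556 = 1153917; 1,153,917 required, 1,154,148 in favor — approved.

Approved — every class gave the required vote.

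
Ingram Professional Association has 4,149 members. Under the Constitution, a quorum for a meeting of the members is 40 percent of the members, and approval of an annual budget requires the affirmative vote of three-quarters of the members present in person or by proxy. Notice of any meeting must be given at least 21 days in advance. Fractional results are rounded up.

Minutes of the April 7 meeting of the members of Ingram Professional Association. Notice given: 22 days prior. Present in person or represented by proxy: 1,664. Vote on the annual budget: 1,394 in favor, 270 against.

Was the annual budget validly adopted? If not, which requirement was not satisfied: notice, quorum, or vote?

Valid — all requirements satisfied.

Notice: 22 days given; 21 required. Satisfied.
Quorum: 40% of 4,149 = 1,659.60, rounded up to 1,660; 1,664 present. Satisfied.
Vote: requires three-fourths of those present (1,664); 3/4 of 1664 = 1248, so 1,248 needed; 1,394 in favor. Satisfied.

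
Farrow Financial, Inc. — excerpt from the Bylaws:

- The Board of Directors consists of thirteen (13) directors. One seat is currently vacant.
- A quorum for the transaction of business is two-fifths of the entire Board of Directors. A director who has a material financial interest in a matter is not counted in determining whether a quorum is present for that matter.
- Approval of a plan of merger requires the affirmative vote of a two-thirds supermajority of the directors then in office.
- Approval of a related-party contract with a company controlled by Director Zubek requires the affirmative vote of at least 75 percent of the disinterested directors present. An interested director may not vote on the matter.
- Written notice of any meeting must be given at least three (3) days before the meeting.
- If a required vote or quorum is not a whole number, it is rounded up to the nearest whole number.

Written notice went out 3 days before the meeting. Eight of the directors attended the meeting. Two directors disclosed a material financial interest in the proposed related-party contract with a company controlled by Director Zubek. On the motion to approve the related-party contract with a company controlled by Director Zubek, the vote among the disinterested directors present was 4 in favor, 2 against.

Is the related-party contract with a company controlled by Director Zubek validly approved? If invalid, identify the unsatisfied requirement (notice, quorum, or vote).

Notice: 3 days given; 3 required (3 ≥ 3). Satisfied.
Quorum: 8 present, but the 2 interested directors do not count, leaving 6. Quorum is 6. Satisfied.
Vote: the related-party contract with a company controlled by Director Zubek requires three-fourths of the disinterested directors present (8 − 2 = 6). 3/4 of 6 = 4.50, rounded up to 5, so 5 affirmative votes are needed; 4 voted in favor. Not satisfied.

Invalid — vote requirement not satisfied.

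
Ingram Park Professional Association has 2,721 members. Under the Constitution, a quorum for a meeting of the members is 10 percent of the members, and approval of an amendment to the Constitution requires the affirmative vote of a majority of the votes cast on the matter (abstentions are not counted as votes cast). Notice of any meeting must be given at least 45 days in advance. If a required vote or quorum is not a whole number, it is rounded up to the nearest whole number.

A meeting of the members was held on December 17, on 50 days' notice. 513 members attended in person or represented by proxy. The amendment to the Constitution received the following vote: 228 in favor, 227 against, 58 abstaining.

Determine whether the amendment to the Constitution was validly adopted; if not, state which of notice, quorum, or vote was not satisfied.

Notice: 50 days given; 45 required. Satisfied.
Quorum: 10% of 2,721 = 272.10, rounded up to 273; 513 present. Satisfied.
Vote: requires a majority of the votes cast (513 − 58 abstaining = 455); a majority of 455 is 228, so 228 needed; 228 in favor. Satisfied.

Valid — all requirements satisfied.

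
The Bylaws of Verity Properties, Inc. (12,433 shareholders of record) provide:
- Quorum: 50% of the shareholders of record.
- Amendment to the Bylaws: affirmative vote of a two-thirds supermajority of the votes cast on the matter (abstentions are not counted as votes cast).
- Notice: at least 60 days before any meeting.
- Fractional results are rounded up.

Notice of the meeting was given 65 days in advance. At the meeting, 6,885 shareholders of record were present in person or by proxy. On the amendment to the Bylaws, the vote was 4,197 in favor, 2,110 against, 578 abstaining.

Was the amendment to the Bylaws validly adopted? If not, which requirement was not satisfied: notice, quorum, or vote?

Invalid — vote requirement not satisfied.

Notice: 65 days given; 60 required. Satisfied.
Quorum: 50% of 12,433 = 6,216.50, rounded up to 6,217; 6,885 present. Satisfied.
Vote: requires two-thirds of the votes cast (6,885 − 578 abstaining = 6,307); 2/3 of 6307 = 4204.67, rounded up to 4205, so 4,205 needed; 4,197 in favor. Not satisfied.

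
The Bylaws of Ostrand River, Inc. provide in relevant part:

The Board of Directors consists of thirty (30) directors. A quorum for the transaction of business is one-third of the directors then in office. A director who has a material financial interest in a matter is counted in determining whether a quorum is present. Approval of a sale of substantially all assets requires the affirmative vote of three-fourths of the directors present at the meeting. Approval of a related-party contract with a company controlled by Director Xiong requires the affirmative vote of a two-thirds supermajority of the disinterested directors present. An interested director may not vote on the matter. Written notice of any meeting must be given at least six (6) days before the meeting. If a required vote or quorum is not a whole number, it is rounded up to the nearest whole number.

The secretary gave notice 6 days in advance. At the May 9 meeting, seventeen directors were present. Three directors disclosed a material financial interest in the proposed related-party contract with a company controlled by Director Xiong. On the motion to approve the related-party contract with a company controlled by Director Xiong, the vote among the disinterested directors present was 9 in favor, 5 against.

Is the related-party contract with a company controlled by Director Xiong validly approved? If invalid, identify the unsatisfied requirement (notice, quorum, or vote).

Invalid — vote requirement not satisfied.

Notice: 6 days given; 6 required (6 ≥ 6). Satisfied.
Quorum: 17 present (interested directors count toward quorum); quorum is 10. Satisfied.
Vote: the related-party contract with a company controlled by Director Xiong requires two-thirds of the disinterested directors present (17 − 3 = 14). 2/3 of 14 = 9.33, rounded up to 10, so 10 affirmative votes are needed; 9 voted in favor. Not satisfied.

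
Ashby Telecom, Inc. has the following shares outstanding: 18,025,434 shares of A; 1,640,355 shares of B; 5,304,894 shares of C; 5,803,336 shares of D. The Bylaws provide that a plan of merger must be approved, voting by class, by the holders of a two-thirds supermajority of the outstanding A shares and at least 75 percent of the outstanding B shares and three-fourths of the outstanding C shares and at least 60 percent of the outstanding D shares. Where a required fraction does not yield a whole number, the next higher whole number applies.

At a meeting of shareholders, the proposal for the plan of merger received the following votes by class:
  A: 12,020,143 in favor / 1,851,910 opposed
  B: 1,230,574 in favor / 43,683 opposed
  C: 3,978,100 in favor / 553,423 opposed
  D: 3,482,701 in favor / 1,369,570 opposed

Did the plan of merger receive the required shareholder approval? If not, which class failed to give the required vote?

Not approved — the C shares did not give the required vote.

A: 2/3 of 18025434 = 12016956; 12,016,956 required, 12,020,143 in favor — approved.
B: 3/4 of 1640355 = 1230266.25, rounded up to 1230267; 1,230,267 required, 1,230,574 in favor — approved.
C: 3/4 of 5304894 = 3978670.50, rounded up to 3978671; 3,978,671 required, 3,978,100 in favor — not approved.
D: 3/5 of 5803336 = 3482001.60, rounded up to 3482002; 3,482,002 required, 3,482,701 in favor — approved.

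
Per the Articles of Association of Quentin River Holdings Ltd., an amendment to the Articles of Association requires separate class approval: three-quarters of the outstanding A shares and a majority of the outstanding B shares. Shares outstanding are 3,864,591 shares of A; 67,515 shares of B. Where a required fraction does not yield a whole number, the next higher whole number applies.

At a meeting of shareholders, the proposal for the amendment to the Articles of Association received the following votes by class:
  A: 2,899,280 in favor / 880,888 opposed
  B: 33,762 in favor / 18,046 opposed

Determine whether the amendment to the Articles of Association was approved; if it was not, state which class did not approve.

Approved — every class gave the required vote.

A: 3/4 of 3864591 = 2898443.25, rounded up to 2898444; 2,898,444 required, 2,899,280 in favor — approved.
B: a majority of 67515 is 33758; 33,758 required, 33,762 in favor — approved.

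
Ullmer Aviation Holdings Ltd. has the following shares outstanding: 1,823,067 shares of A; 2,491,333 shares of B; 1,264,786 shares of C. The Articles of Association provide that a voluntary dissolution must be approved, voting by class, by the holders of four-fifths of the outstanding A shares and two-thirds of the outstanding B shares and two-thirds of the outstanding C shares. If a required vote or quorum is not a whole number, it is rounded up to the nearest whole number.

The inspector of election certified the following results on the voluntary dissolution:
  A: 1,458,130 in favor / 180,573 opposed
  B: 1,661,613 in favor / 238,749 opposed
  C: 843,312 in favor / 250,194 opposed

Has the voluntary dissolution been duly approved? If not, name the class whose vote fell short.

A: 4/5 of 1823067 = 1458453.60, rounded up to 1458454; 1,458,454 required, 1,458,130 in favor — not approved.
B: 2/3 of 2491333 = 1660888.67, rounded up to 1660889; 1,660,889 required, 1,661,613 in favor — approved.
C: 2/3 of 1264786 = 843190.67, rounded up to 843191; 843,191 required, 843,312 in favor — approved.

Not approved — the A shares did not give the required vote.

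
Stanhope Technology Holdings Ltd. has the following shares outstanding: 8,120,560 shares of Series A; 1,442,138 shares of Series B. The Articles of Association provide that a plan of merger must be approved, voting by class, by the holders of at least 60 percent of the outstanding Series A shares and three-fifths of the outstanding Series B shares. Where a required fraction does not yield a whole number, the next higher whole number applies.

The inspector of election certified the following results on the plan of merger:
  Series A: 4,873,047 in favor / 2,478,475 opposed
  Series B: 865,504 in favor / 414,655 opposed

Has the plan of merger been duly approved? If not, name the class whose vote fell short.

Series A: 3/5 of 8120560 = 4872336; 4,872,336 required, 4,873,047 in favor — approved.
Series B: 3/5 of 1442138 = 865282.80, rounded up to 865283; 865,283 required, 865,504 in favor — approved.

Approved — every class gave the required vote.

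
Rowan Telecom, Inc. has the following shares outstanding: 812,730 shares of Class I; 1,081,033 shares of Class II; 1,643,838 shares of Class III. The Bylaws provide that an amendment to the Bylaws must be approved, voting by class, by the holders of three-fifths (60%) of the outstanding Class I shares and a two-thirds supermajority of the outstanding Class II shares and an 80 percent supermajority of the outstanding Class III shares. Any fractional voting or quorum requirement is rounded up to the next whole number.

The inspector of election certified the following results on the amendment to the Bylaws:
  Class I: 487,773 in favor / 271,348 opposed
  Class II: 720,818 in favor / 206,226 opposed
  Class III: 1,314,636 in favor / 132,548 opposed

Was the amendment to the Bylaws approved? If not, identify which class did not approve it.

Class I: 3/5 of 812730 = 487638; 487,638 required, 487,773 in favor — approved.
Class II: 2/3 of 1081033 = 720688.67, rounded up to 720689; 720,689 required, 720,818 in favor — approved.
Class III: 4/5 of 1643838 = 1315070.40, rounded up to 1315071; 1,315,071 required, 1,314,636 in favor — not approved.

Not approved — the Class III shares did not give the required vote.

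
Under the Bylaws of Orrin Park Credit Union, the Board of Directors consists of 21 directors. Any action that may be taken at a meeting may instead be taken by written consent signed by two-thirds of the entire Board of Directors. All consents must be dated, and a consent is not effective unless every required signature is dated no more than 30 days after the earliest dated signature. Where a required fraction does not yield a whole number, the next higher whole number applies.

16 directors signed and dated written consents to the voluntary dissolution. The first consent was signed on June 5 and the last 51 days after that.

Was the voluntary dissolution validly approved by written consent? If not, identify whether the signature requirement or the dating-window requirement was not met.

Signatures required: two-thirds of 21 — 2/3 of 21 = 14, so 14 needed; 16 signed. Sufficient.
Dating window: the latest signature is 51 days after the earliest; the limit is 30 days. Outside the window.

Not effective — dating-window requirement not satisfied.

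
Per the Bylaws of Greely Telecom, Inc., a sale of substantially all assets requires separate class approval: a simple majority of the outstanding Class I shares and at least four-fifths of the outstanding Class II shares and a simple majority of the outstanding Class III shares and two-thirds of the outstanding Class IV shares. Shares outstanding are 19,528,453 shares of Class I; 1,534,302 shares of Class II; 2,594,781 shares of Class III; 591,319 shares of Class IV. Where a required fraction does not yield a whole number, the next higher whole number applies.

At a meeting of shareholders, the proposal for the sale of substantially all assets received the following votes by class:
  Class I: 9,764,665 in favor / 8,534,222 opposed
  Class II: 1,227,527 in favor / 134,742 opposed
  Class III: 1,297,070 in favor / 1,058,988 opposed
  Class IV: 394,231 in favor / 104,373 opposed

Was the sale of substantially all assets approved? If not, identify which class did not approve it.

Not approved — the Class III shares did not give the required vote.

Class I: a majority of 19528453 is 9764227; 9,764,227 required, 9,764,665 in favor — approved.
Class II: 4/5 of 1534302 = 1227441.60, rounded up to 1227442; 1,227,442 required, 1,227,527 in favor — approved.
Class III: a majority of 2594781 is 1297391; 1,297,391 required, 1,297,070 in favor — not approved.
Class IV: 2/3 of 591319 = 394212.67, rounded up to 394213; 394,213 required, 394,231 in favor — approved.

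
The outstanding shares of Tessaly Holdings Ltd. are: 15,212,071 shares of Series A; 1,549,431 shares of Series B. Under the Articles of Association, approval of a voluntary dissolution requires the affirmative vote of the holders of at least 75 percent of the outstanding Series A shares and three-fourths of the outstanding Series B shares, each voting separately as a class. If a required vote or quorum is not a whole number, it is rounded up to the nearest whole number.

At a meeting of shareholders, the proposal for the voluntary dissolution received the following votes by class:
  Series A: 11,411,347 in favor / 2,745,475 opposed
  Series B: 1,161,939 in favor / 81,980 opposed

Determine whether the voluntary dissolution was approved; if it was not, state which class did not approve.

Not approved — the Series B shares did not give the required vote.

Series A: 3/4 of 15212071 = 11409053.25, rounded up to 11409054; 11,409,054 required, 11,411,347 in favor — approved.
Series B: 3/4 of 1549431 = 1162073.25, rounded up to 1162074; 1,162,074 required, 1,161,939 in favor — not approved.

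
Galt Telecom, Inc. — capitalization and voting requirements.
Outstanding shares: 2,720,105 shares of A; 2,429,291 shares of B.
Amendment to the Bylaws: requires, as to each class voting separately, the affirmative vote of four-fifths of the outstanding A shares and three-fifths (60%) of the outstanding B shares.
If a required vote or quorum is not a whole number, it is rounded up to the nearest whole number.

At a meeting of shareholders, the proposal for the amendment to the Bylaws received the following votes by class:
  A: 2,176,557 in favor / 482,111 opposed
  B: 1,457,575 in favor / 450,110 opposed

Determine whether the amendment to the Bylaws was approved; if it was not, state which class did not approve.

Approved — every class gave the required vote.

A: 4/5 of 2720105 = 2176084; 2,176,084 required, 2,176,557 in favor — approved.
B: 3/5 of 2429291 = 1457574.60, rounded up to 1457575; 1,457,575 required, 1,457,575 in favor — approved.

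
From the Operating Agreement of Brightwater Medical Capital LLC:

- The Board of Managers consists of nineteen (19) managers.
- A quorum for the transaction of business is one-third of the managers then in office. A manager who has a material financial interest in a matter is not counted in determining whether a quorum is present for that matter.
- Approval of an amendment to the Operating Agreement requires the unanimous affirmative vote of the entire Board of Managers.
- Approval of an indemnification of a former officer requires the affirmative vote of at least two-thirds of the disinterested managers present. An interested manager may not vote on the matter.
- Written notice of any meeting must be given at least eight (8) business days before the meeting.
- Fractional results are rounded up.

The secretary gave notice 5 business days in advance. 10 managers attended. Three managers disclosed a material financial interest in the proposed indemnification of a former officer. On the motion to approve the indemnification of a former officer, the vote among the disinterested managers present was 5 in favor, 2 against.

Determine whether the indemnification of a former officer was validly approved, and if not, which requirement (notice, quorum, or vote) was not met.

Notice: 5 business days given; 8 required (5 < 8). Not satisfied.
Quorum: 10 present, but the 3 interested managers do not count, leaving 7. Quorum is 7. Satisfied.
Vote: the indemnification of a former officer requires two-thirds of the disinterested managers present (10 − 3 = 7). 2/3 of 7 = 4.67, rounded up to 5, so 5 affirmative votes are needed; 5 voted in favor. Satisfied.

Invalid — notice requirement not satisfied.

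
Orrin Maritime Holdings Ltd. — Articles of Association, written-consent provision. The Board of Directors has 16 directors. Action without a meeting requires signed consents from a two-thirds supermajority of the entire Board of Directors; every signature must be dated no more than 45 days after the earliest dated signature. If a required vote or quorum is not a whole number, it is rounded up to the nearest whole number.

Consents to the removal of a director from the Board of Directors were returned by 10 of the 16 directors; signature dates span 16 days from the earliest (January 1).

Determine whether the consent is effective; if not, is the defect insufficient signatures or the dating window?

Not effective — insufficient signatures.

Signatures required: a two-thirds supermajority of 16 — 2/3 of 16 = 10.67, rounded up to 11, so 11 needed; 10 signed. Insufficient.
Dating window: the latest signature is 16 days after the earliest; the limit is 45 days. Within the window.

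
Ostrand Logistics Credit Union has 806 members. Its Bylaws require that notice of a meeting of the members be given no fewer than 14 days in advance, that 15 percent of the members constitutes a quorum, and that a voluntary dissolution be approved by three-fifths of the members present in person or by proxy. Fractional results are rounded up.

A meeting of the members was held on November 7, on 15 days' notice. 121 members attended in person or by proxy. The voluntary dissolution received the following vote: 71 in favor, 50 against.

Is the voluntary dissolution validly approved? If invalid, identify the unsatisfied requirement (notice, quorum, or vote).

Invalid — vote requirement not satisfied.

Notice: 15 days given; 14 required. Satisfied.
Quorum: 15% of 806 = 120.90, rounded up to 121; 121 present. Satisfied.
Vote: requires three-fifths of those present (121); 3/5 of 121 = 72.60, rounded up to 73, so 73 needed; 71 in favor. Not satisfied.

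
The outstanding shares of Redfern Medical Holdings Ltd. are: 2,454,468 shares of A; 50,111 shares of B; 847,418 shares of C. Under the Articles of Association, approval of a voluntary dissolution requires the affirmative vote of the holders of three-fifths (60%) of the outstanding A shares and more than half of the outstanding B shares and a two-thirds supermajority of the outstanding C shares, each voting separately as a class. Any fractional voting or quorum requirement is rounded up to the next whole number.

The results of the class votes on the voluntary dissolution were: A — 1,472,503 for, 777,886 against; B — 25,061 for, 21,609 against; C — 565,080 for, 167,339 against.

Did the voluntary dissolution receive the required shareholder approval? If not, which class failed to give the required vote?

Not approved — the A shares did not give the required vote.

A: 3/5 of 2454468 = 1472680.80, rounded up to 1472681; 1,472,681 required, 1,472,503 in favor — not approved.
B: a majority of 50111 is 25056; 25,056 required, 25,061 in favor — approved.
C: 2/3 of 847418 = 564945.33, rounded up to 564946; 564,946 required, 565,080 in favor — approved.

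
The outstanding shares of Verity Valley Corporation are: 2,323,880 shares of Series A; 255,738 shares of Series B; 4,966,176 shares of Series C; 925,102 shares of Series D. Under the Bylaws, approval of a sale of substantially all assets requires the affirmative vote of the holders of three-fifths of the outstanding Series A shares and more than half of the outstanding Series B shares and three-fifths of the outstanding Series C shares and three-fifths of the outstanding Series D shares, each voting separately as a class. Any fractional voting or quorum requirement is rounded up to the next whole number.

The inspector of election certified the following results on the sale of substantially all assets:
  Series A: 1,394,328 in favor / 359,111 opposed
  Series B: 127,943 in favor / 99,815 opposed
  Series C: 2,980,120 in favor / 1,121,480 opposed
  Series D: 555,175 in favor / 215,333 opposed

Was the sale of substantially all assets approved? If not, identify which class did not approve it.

Series A: 3/5 of 2323880 = 1394328; 1,394,328 required, 1,394,328 in favor — approved.
Series B: a majority of 255738 is 127870; 127,870 required, 127,943 in favor — approved.
Series C: 3/5 of 4966176 = 2979705.60, rounded up to 2979706; 2,979,706 required, 2,980,120 in favor — approved.
Series D: 3/5 of 925102 = 555061.20, rounded up to 555062; 555,062 required, 555,175 in favor — approved.

Approved — every class gave the required vote.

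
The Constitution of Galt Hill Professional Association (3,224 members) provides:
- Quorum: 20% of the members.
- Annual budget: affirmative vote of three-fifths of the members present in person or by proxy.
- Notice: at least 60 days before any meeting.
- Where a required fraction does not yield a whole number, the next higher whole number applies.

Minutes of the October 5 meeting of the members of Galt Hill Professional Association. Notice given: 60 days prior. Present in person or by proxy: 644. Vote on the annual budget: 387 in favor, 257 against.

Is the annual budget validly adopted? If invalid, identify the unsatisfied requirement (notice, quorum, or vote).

Notice: 60 days given; 60 required. Satisfied.
Quorum: 20% of 3,224 = 644.80, rounded up to 645; 644 present. Not satisfied.
Vote: requires three-fifths of those present (644); 3/5 of 644 = 386.40, rounded up to 387, so 387 needed; 387 in favor. Satisfied.

Invalid — quorum requirement not satisfied.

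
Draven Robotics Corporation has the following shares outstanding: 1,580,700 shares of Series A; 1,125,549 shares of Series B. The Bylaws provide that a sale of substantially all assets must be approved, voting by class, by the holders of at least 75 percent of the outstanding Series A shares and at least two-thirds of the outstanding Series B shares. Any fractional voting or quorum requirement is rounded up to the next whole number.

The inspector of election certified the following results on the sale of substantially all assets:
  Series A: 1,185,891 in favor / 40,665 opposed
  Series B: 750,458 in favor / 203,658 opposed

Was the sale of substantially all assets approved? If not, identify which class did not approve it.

Series A: 3/4 of 1580700 = 1185525; 1,185,525 required, 1,185,891 in favor — approved.
Series B: 2/3 of 1125549 = 750366; 750,366 required, 750,458 in favor — approved.

Approved — every class gave the required vote.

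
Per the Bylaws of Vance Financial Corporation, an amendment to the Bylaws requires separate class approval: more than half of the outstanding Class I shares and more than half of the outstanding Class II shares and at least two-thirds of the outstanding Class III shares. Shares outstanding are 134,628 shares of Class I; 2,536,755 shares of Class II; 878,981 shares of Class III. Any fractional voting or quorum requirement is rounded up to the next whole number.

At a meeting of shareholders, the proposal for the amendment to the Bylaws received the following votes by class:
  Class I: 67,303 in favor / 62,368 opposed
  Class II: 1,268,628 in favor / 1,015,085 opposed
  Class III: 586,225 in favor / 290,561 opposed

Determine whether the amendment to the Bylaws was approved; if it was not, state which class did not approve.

Not approved — the Class I shares did not give the required vote.

Class I: a majority of 134628 is 67315; 67,315 required, 67,303 in favor — not approved.
Class II: a majority of 2536755 is 1268378; 1,268,378 required, 1,268,628 in favor — approved.
Class III: 2/3 of 878981 = 585987.33, rounded up to 585988; 585,988 required, 586,225 in favor — approved.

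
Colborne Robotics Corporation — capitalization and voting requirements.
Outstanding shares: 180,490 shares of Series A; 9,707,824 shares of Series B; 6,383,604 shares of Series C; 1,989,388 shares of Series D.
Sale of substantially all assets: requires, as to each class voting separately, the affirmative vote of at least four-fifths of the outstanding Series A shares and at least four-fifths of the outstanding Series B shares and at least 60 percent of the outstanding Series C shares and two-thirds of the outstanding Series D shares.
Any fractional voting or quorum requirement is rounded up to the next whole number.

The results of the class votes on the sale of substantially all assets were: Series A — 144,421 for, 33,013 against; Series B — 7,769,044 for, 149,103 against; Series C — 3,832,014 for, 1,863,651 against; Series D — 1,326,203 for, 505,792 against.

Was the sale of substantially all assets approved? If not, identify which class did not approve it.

Series A: 4/5 of 180490 = 144392; 144,392 required, 144,421 in favor — approved.
Series B: 4/5 of 9707824 = 7766259.20, rounded up to 7766260; 7,766,260 required, 7,769,044 in favor — approved.
Series C: 3/5 of 6383604 = 3830162.40, rounded up to 3830163; 3,830,163 required, 3,832,014 in favor — approved.
Series D: 2/3 of 1989388 = 1326258.67, rounded up to 1326259; 1,326,259 required, 1,326,203 in favor — not approved.

Not approved — the Series D shares did not give the required vote.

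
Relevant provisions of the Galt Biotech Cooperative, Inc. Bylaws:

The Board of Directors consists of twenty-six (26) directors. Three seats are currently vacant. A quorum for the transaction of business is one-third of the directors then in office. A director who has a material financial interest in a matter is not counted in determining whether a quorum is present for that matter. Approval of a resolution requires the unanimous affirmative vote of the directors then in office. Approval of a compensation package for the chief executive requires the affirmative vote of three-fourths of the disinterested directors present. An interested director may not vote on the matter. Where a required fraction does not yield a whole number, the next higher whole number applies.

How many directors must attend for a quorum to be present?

1/3 of 23 = 7.67, rounded up to 8.

8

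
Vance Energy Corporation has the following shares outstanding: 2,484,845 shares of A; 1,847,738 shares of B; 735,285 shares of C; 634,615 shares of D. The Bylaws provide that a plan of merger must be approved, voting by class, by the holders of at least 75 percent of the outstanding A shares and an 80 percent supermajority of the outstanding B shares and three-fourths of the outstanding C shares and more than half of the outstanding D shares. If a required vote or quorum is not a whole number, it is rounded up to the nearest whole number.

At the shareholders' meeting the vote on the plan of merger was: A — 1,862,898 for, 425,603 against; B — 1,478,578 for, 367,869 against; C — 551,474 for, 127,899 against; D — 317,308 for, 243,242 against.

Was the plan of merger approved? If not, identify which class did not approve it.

Not approved — the A shares did not give the required vote.

A: 3/4 of 2484845 = 1863633.75, rounded up to 1863634; 1,863,634 required, 1,862,898 in favor — not approved.
B: 4/5 of 1847738 = 1478190.40, rounded up to 1478191; 1,478,191 required, 1,478,578 in favor — approved.
C: 3/4 of 735285 = 551463.75, rounded up to 551464; 551,464 required, 551,474 in favor — approved.
D: a majority of 634615 is 317308; 317,308 required, 317,308 in favor — approved.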